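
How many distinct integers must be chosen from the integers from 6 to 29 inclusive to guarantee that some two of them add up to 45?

18

Group the elements by complementary pair {x, 45−x}: {16,29}, {17,28}, {18,27}, …, giving 7 two-element pairs and 10 integers whose partner 45−x falls outside [6,29].
Pigeonhole: treating each of those 17 groups as a pigeonhole, one can pick one integer per group — 17 integers — with no two summing to 45.
The 18th integer lands in an occupied pair, forcing a sum of 45.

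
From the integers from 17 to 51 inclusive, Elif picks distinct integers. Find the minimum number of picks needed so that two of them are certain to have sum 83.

26

A set avoiding the sum 83 can contain at most one of each pair {x, 83−x}, plus the 15 elements whose complement lies outside the range.
The integers 17, …, 41 (25 of them) are such a set: any two sum to at least 17+18 = 35 and at most 40+41 = 81 < 83.
Pigeonhole: any 26th integer completes one of the 10 pairs, so 26 choices force a sum of 83.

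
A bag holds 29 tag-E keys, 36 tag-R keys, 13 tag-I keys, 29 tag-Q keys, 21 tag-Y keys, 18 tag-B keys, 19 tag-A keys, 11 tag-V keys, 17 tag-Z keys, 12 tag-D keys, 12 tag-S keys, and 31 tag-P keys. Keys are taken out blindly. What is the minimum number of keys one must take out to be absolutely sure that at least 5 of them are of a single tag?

49

Put each drawn key into a box by tag. The largest draw with every box below 5 takes min(count, 4) from each tag.
Σ min(cᵢ, 4) = 4 + 4 + 4 + 4 + 4 + 4 + 4 + 4 + 4 + 4 + 4 + 4 = 48.
Draw number 48 + 1 = 49 must push one box to 5.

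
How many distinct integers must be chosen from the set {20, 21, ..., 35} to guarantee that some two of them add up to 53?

Group the elements by complementary pair {x, 53−x}: {20,33}, {21,32}, {22,31}, …, giving 7 two-element pairs and 2 integers whose partner 53−x falls outside [20,35].
Treating each of those 9 groups as a pigeonhole, one can pick one integer per group — 9 integers — with no two summing to 53.
The 10th integer lands in an occupied pair, forcing a sum of 53.

10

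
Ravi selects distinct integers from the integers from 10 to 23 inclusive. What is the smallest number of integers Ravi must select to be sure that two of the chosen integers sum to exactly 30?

Two chosen integers sum to 30 exactly when both halves of some pair {x, 30−x} with 10 ≤ x ≤ 30−x ≤ 20 are chosen — 5 such pairs.
The remaining 4 elements (those with no distinct partner in range) can never complete a 30-sum, so the worst case takes all of them and one from each pair: 4 + 5 = 9.
By pigeonhole, the 10th integer has to be the second member of some pair, so 9 + 1 = 10.

10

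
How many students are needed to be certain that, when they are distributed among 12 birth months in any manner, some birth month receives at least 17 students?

With 192 students one could put exactly 16 in each of the 12 birth months, and no birth month would reach 17.
One more student must land in a birth month that already has 16, giving it 17.
So 12 × 16 + 1 = 193 students are required.

193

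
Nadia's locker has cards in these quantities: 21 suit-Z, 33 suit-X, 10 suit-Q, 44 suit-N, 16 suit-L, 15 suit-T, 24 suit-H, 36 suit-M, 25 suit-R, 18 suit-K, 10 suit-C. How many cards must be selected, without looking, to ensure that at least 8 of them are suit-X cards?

227

In the worst case for collecting suit-X cards, every non-suit-X card comes out first.
There are 21 + 10 + 44 + 16 + 15 + 24 + 36 + 25 + 18 + 10 = 219 non-suit-X cards altogether.
After those, each further card must be suit-X, so 219 + 8 = 227 draws guarantee 8 suit-X cards.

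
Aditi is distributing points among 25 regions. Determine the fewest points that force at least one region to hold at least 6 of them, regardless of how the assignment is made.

126

With 125 points one could put exactly 5 in each of the 25 regions, and no region would reach 6.
By pigeonhole, one more point must land in a region that already has 5, giving it 6.
So 25 × 5 + 1 = 126 points are required.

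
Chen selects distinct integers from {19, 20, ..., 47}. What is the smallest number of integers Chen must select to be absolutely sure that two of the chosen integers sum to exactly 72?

19

Group the elements by complementary pair {x, 72−x}: {25,47}, {26,46}, {27,45}, …, giving 11 two-element pairs, the single value 36 (it cannot pair with itself since the integers are distinct), and 6 integers whose partner 72−x falls outside [19,47].
Treating each of those 18 groups as a pigeonhole, one can pick one integer per group — 18 integers — with no two summing to 72.
The 19th integer lands in an occupied pair, forcing a sum of 72.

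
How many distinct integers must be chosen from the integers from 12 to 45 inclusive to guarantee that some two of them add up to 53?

20

A set avoiding the sum 53 can contain at most one of each pair {x, 53−x}, plus the 4 elements whose complement lies outside the range.
The integers 27, …, 45 (19 of them) are such a set: any two sum to at least 27+28 = 55 > 53.
Pigeonhole: any 20th integer completes one of the 15 pairs, so 20 choices force a sum of 53.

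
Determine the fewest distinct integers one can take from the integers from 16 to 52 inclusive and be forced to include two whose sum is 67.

20

Group the elements by complementary pair {x, 67−x}: {16,51}, {17,50}, {18,49}, …, giving 18 two-element pairs and 1 integer whose partner 67−x falls outside [16,52].
Treating each of those 19 groups as a pigeonhole, one can pick one integer per group — 19 integers — with no two summing to 67.
The 20th integer lands in an occupied pair, forcing a sum of 67.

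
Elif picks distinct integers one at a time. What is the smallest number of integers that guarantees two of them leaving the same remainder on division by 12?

The 12 residue classes mod 12 are the pigeonholes.
With 12 integers one could put 1 in each residue class and have no class reach 2.
The 13th integer pushes some class to 2, so 12·1 + 1 = 13.

13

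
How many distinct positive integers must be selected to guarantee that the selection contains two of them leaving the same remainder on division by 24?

The 24 residue classes mod 24 are the pigeonholes.
With 24 integers one could put 1 in each residue class and have no class reach 2.
The 25th integer pushes some class to 2, so 24·1 + 1 = 25.

25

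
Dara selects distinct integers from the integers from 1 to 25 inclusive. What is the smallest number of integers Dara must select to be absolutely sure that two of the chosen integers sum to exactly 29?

15

A set avoiding the sum 29 can contain at most one of each pair {x, 29−x}, plus the 3 elements whose complement lies outside the range.
The integers 1, …, 14 (14 of them) are such a set: any two sum to at least 1+2 = 3 and at most 13+14 = 27 < 29.
Any 15th integer completes one of the 11 pairs, so 15 choices force a sum of 29.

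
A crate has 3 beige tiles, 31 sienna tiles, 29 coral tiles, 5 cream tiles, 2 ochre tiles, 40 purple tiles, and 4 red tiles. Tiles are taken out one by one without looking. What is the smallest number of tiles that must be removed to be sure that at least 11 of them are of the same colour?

By pigeonhole, put each drawn tile into a box by colour. The largest draw with every box below 11 takes min(count, 10) from each colour; colours with fewer than 10 contribute all they have.
Σ min(cᵢ, 10) = 3 + 10 + 10 + 5 + 2 + 10 + 4 = 44.
Draw number 44 + 1 = 45 must push one box to 11.

45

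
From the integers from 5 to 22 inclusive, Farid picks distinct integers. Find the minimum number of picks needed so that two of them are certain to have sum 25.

Two chosen integers sum to 25 exactly when both halves of some pair {x, 25−x} with 5 ≤ x ≤ 25−x ≤ 20 are chosen — 8 such pairs.
The remaining 2 elements (those with no distinct partner in range) can never complete a 25-sum, so the worst case takes all of them and one from each pair: 2 + 8 = 10.
The 11th integer has to be the second member of some pair, so 10 + 1 = 11.

11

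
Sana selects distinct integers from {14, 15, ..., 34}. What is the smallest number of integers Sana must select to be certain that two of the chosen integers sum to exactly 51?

Group the elements by complementary pair {x, 51−x}: {17,34}, {18,33}, {19,32}, …, giving 9 two-element pairs and 3 integers whose partner 51−x falls outside [14,34].
Treating each of those 12 groups as a pigeonhole, one can pick one integer per group — 12 integers — with no two summing to 51.
The 13th integer lands in an occupied pair, forcing a sum of 51.

13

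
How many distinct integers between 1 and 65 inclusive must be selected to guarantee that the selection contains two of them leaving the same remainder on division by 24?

The 24 residue classes mod 24 are the pigeonholes.
With 24 integers one could put 1 in each residue class and have no class reach 2.
The 25th integer pushes some class to 2, so 24·1 + 1 = 25.

25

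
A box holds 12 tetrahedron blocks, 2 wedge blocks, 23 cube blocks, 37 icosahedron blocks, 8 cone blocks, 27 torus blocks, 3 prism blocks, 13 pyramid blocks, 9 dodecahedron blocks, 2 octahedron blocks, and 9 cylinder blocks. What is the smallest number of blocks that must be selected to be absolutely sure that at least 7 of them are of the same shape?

56

An adversary could hand out at most 6 blocks per shape (wedge, prism, octahedron run out sooner): 6 + 2 + 6 + 6 + 6 + 6 + 3 + 6 + 6 + 2 + 6 = 55 blocks and still no shape has 7.
One more block lands in a shape already at 6, so 56 draws are enough and 55 are not.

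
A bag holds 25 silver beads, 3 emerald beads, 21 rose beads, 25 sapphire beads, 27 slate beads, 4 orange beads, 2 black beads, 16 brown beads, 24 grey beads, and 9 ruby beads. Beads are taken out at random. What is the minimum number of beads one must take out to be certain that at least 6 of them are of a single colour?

By the pigeonhole principle, put each drawn bead into a box by colour. The largest draw with every box below 6 takes min(count, 5) from each colour; colours with fewer than 5 contribute all they have.
Σ min(cᵢ, 5) = 5 + 3 + 5 + 5 + 5 + 4 + 2 + 5 + 5 + 5 = 44.
Draw number 44 + 1 = 45 must push one box to 6.

45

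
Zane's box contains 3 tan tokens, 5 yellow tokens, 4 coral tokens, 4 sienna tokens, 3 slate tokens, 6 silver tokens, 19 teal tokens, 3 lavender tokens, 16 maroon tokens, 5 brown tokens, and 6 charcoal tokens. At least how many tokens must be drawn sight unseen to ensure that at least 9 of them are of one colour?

An adversary could hand out at most 8 tokens per colour (9 colours run out sooner): 3 + 5 + 4 + 4 + 3 + 6 + 8 + 3 + 8 + 5 + 6 = 55 tokens and still no colour has 9.
By pigeonhole, one more token lands in a colour already at 8, so 56 draws are enough and 55 are not.

56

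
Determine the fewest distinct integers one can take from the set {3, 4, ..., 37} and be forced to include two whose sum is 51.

24

A set avoiding the sum 51 can contain at most one of each pair {x, 51−x}, plus the 11 elements whose complement lies outside the range.
The integers 3, …, 25 (23 of them) are such a set: any two sum to at least 3+4 = 7 and at most 24+25 = 49 < 51.
Any 24th integer completes one of the 12 pairs, so 24 choices force a sum of 51.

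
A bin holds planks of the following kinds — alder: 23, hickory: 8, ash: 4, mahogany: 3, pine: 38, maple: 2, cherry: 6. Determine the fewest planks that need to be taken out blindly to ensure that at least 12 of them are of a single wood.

Pigeonhole: put each drawn plank into a box by wood. The largest draw with every box below 12 takes min(count, 11) from each wood; woods with fewer than 11 contribute all they have.
Σ min(cᵢ, 11) = 11 + 8 + 4 + 3 + 11 + 2 + 6 = 45.
Draw number 45 + 1 = 46 must push one box to 12.

46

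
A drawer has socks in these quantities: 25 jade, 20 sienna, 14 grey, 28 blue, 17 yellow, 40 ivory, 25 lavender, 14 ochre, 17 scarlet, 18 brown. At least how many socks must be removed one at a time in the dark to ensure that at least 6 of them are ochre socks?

In the worst case for collecting ochre socks, every non-ochre sock comes out first.
There are 25 + 20 + 14 + 28 + 17 + 40 + 25 + 17 + 18 = 204 non-ochre socks altogether.
After those, each further sock must be ochre, so 204 + 6 = 210 draws guarantee 6 ochre socks.

210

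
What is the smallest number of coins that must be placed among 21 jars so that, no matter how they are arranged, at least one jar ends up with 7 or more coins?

With 126 coins one could put exactly 6 in each of the 21 jars, and no jar would reach 7.
One more coin must land in a jar that already has 6, giving it 7.
So 21 × 6 + 1 = 127 coins are required.

127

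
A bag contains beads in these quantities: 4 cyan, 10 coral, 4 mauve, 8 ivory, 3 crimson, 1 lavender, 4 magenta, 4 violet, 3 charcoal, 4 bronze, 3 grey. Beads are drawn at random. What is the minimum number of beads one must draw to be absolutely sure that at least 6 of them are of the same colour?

By the pigeonhole principle, put each drawn bead into a box by colour. The largest draw with every box below 6 takes min(count, 5) from each colour; colours with fewer than 5 contribute all they have.
Σ min(cᵢ, 5) = 4 + 5 + 4 + 5 + 3 + 1 + 4 + 4 + 3 + 4 + 3 = 40.
Draw number 40 + 1 = 41 must push one box to 6.

41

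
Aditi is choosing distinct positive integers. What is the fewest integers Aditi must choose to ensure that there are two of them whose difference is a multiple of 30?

31

Integers whose pairwise differences are multiples of 30 are exactly those sharing a remainder mod 30. The 30 residue classes mod 30 are the pigeonholes.
With 30 integers one could put 1 in each residue class and have no class reach 2.
The 31st integer pushes some class to 2, so 30·1 + 1 = 31.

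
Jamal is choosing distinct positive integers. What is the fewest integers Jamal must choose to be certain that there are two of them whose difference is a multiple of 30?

Integers whose pairwise differences are multiples of 30 are exactly those sharing a remainder mod 30. Pigeonhole: the 30 residue classes mod 30 are the pigeonholes.
With 30 integers one could put 1 in each residue class and have no class reach 2.
The 31st integer pushes some class to 2, so 30·1 + 1 = 31.

31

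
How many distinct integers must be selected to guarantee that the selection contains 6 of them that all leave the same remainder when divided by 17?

86

The 17 residue classes mod 17 are the pigeonholes.
With 85 integers one could put 5 in each residue class and have no class reach 6.
The 86th integer pushes some class to 6, so 17·5 + 1 = 86.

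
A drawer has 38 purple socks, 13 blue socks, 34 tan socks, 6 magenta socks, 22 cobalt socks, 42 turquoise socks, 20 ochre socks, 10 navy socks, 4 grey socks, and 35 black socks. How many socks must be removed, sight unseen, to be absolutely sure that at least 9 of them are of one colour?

75

The 10 colours are the holes; the socks drawn are the pigeons.
To avoid 9 of any one colour, the worst case takes at most 8 of each colour, or every sock of a colour that has fewer than 8.
That gives 8 + 8 + 8 + 6 + 8 + 8 + 8 + 8 + 4 + 8 = 74 socks with no colour reaching 9.
The next sock forces some colour to 9, so 74 + 1 = 75.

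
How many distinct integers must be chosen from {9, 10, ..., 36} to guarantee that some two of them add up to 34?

Two chosen integers sum to 34 exactly when both halves of some pair {x, 34−x} with 9 ≤ x ≤ 34−x ≤ 25 are chosen — 8 such pairs.
The remaining 12 elements (those with no distinct partner in range) can never complete a 34-sum, so the worst case takes all of them and one from each pair: 12 + 8 = 20.
By the pigeonhole principle, the 21st integer has to be the second member of some pair, so 20 + 1 = 21.

21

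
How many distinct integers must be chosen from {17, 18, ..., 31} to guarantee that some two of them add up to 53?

A set avoiding the sum 53 can contain at most one of each pair {x, 53−x}, plus the 5 elements whose complement lies outside the range.
The integers 17, …, 26 (10 of them) are such a set: any two sum to at least 17+18 = 35 and at most 25+26 = 51 < 53.
Any 11th integer completes one of the 5 pairs, so 11 choices force a sum of 53.

11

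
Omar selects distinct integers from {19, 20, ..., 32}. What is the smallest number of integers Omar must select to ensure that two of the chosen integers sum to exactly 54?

A set avoiding the sum 54 can contain at most one of each pair {x, 54−x}, plus the 4 elements whose complement lies outside the range or equal to its own complement.
The integers 19, …, 27 (9 of them) are such a set: any two sum to at least 19+20 = 39 and at most 26+27 = 53 < 54.
Pigeonhole: any 10th integer completes one of the 5 pairs, so 10 choices force a sum of 54.

10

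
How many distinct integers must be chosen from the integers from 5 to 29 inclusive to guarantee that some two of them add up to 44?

19

A set avoiding the sum 44 can contain at most one of each pair {x, 44−x}, plus the 11 elements whose complement lies outside the range or equal to its own complement.
The integers 5, …, 22 (18 of them) are such a set: any two sum to at least 5+6 = 11 and at most 21+22 = 43 < 44.
By the pigeonhole principle, any 19th integer completes one of the 7 pairs, so 19 choices force a sum of 44.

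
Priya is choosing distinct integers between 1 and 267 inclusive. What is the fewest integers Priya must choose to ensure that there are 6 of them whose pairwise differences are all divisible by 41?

206

Integers whose pairwise differences are multiples of 41 are exactly those sharing a remainder mod 41. By the pigeonhole principle, the 41 residue classes mod 41 are the pigeonholes.
With 205 integers one could put 5 in each residue class and have no class reach 6.
The 206th integer pushes some class to 6, so 41·5 + 1 = 206.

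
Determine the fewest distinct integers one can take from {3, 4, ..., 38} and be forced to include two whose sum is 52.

25

A set avoiding the sum 52 can contain at most one of each pair {x, 52−x}, plus the 12 elements whose complement lies outside the range or equal to its own complement.
The integers 3, …, 26 (24 of them) are such a set: any two sum to at least 3+4 = 7 and at most 25+26 = 51 < 52.
Any 25th integer completes one of the 12 pairs, so 25 choices force a sum of 52.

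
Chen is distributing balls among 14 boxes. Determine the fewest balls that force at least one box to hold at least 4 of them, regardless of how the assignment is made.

43

With 42 balls one could put exactly 3 in each of the 14 boxes, and no box would reach 4.
One more ball must land in a box that already has 3, giving it 4.
So 14 × 3 + 1 = 43 balls are required.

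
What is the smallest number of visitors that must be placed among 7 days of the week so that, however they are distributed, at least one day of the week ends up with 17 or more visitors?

With 112 visitors one could put exactly 16 in each of the 7 days of the week, and no day of the week would reach 17.
One more visitor must land in a day of the week that already has 16, giving it 17.
So 7 × 16 + 1 = 113 visitors are required.

113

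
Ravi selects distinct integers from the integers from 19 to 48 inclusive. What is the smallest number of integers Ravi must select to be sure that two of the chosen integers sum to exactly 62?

A set avoiding the sum 62 can contain at most one of each pair {x, 62−x}, plus the 6 elements whose complement lies outside the range or equal to its own complement.
The integers 31, …, 48 (18 of them) are such a set: any two sum to at least 31+32 = 63 > 62.
By the pigeonhole principle, any 19th integer completes one of the 12 pairs, so 19 choices force a sum of 62.

19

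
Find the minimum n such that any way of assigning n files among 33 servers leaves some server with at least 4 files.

With 99 files one could put exactly 3 in each of the 33 servers, and no server would reach 4.
By pigeonhole, one more file must land in a server that already has 3, giving it 4.
So 33 × 3 + 1 = 100 files are required.

100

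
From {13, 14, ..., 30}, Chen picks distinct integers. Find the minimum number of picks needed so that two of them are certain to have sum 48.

Group the elements by complementary pair {x, 48−x}: {18,30}, {19,29}, {20,28}, …, giving 6 two-element pairs, the single value 24 (it cannot pair with itself since the integers are distinct), and 5 integers whose partner 48−x falls outside [13,30].
By the pigeonhole principle, treating each of those 12 groups as a pigeonhole, one can pick one integer per group — 12 integers — with no two summing to 48.
The 13th integer lands in an occupied pair, forcing a sum of 48.

13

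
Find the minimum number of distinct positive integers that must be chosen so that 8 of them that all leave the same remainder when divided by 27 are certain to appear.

190

The 27 residue classes mod 27 are the pigeonholes.
With 189 integers one could put 7 in each residue class and have no class reach 8.
The 190th integer pushes some class to 8, so 27·7 + 1 = 190.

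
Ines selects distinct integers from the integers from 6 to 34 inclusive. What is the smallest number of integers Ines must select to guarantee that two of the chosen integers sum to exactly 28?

22

Two chosen integers sum to 28 exactly when both halves of some pair {x, 28−x} with 6 ≤ x ≤ 28−x ≤ 22 are chosen — 8 such pairs.
The remaining 13 elements (those with no distinct partner in range) can never complete a 28-sum, so the worst case takes all of them and one from each pair: 13 + 8 = 21.
The 22nd integer has to be the second member of some pair, so 21 + 1 = 22.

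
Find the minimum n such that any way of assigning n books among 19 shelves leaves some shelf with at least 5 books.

77

With 76 books one could put exactly 4 in each of the 19 shelves, and no shelf would reach 5.
One more book must land in a shelf that already has 4, giving it 5.
So 19 × 4 + 1 = 77 books are required.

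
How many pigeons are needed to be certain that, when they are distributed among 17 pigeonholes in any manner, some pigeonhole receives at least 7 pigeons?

103

With 102 pigeons one could put exactly 6 in each of the 17 pigeonholes, and no pigeonhole would reach 7.
One more pigeon must land in a pigeonhole that already has 6, giving it 7.
So 17 × 6 + 1 = 103 pigeons are required.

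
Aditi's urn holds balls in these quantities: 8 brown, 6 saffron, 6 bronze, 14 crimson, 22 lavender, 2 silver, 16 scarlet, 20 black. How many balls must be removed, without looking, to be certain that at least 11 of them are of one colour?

63

The 8 colours are the holes; the balls drawn are the pigeons.
To avoid 11 of any one colour, the worst case takes at most 10 of each colour, or every ball of a colour that has fewer than 10.
That gives 8 + 6 + 6 + 10 + 10 + 2 + 10 + 10 = 62 balls with no colour reaching 11.
The next ball forces some colour to 11, so 62 + 1 = 63.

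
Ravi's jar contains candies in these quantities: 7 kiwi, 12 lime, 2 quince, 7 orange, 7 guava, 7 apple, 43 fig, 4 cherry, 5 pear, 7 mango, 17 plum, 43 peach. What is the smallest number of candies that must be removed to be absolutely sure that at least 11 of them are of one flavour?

87

Put each drawn candy into a box by flavour. The largest draw with every box below 11 takes min(count, 10) from each flavour; flavours with fewer than 10 contribute all they have.
Σ min(cᵢ, 10) = 7 + 10 + 2 + 7 + 7 + 7 + 10 + 4 + 5 + 7 + 10 + 10 = 86.
Draw number 86 + 1 = 87 must push one box to 11.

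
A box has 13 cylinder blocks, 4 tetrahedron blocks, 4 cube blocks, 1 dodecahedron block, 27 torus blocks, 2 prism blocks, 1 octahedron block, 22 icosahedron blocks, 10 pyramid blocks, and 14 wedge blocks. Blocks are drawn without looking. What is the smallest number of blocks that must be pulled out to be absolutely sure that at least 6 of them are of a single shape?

Pigeonhole: the 10 shapes are the holes; the blocks drawn are the pigeons.
To avoid 6 of any one shape, the worst case takes at most 5 of each shape, or every block of a shape that has fewer than 5.
That gives 5 + 4 + 4 + 1 + 5 + 2 + 1 + 5 + 5 + 5 = 37 blocks with no shape reaching 6.
The next block forces some shape to 6, so 37 + 1 = 38.

38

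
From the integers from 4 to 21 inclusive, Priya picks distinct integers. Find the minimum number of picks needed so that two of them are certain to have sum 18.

A set avoiding the sum 18 can contain at most one of each pair {x, 18−x}, plus the 8 elements whose complement lies outside the range or equal to its own complement.
The integers 9, …, 21 (13 of them) are such a set: any two sum to at least 9+10 = 19 > 18.
By pigeonhole, any 14th integer completes one of the 5 pairs, so 14 choices force a sum of 18.

14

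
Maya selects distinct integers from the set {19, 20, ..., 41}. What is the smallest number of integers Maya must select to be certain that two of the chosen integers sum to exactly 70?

18

Group the elements by complementary pair {x, 70−x}: {29,41}, {30,40}, {31,39}, …, giving 6 two-element pairs, the single value 35 (it cannot pair with itself since the integers are distinct), and 10 integers whose partner 70−x falls outside [19,41].
Pigeonhole: treating each of those 17 groups as a pigeonhole, one can pick one integer per group — 17 integers — with no two summing to 70.
The 18th integer lands in an occupied pair, forcing a sum of 70.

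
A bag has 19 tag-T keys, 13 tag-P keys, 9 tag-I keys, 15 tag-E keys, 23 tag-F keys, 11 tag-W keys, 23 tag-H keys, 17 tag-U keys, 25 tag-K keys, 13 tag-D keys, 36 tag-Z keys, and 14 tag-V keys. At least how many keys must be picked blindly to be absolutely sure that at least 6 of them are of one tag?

By pigeonhole, put each drawn key into a box by tag. The largest draw with every box below 6 takes min(count, 5) from each tag.
Σ min(cᵢ, 5) = 5 + 5 + 5 + 5 + 5 + 5 + 5 + 5 + 5 + 5 + 5 + 5 = 60.
Draw number 60 + 1 = 61 must push one box to 6.

61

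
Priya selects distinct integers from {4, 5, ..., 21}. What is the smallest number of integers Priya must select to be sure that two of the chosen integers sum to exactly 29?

12

A set avoiding the sum 29 can contain at most one of each pair {x, 29−x}, plus the 4 elements whose complement lies outside the range.
The integers 4, …, 14 (11 of them) are such a set: any two sum to at least 4+5 = 9 and at most 13+14 = 27 < 29.
By pigeonhole, any 12th integer completes one of the 7 pairs, so 12 choices force a sum of 29.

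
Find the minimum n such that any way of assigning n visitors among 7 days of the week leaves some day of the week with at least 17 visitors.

113

With 112 visitors one could put exactly 16 in each of the 7 days of the week, and no day of the week would reach 17.
By pigeonhole, one more visitor must land in a day of the week that already has 16, giving it 17.
So 7 × 16 + 1 = 113 visitors are required.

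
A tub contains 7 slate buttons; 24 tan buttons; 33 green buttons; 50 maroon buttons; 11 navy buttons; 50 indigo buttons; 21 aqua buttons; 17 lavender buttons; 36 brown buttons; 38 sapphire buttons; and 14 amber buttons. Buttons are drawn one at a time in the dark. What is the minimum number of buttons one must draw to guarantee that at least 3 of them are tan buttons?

280

In the worst case for collecting tan buttons, every non-tan button comes out first.
There are 7 + 33 + 50 + 11 + 50 + 21 + 17 + 36 + 38 + 14 = 277 non-tan buttons altogether.
After those, each further button must be tan, so 277 + 3 = 280 draws guarantee 3 tan buttons.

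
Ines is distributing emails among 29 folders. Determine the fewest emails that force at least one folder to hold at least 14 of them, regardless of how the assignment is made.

378

With 377 emails one could put exactly 13 in each of the 29 folders, and no folder would reach 14.
By the pigeonhole principle, one more email must land in a folder that already has 13, giving it 14.
So 29 × 13 + 1 = 378 emails are required.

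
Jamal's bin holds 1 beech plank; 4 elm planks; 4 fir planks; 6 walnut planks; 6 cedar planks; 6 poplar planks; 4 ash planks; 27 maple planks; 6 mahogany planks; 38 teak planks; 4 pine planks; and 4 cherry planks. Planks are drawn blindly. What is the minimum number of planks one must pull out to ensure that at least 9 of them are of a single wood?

62

Pigeonhole: put each drawn plank into a box by wood. The largest draw with every box below 9 takes min(count, 8) from each wood; woods with fewer than 8 contribute all they have.
Σ min(cᵢ, 8) = 1 + 4 + 4 + 6 + 6 + 6 + 4 + 8 + 6 + 8 + 4 + 4 = 61.
Draw number 61 + 1 = 62 must push one box to 9.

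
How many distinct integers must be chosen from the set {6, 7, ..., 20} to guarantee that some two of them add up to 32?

12

Group the elements by complementary pair {x, 32−x}: {12,20}, {13,19}, {14,18}, …, giving 4 two-element pairs, the single value 16 (it cannot pair with itself since the integers are distinct), and 6 integers whose partner 32−x falls outside [6,20].
Treating each of those 11 groups as a pigeonhole, one can pick one integer per group — 11 integers — with no two summing to 32.
The 12th integer lands in an occupied pair, forcing a sum of 32.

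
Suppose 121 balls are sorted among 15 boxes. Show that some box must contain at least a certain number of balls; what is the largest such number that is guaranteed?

The 15 boxes are the holes and the 121 balls are the pigeons.
If every box held at most 8 balls, the total would be at most 15 × 8 = 120, which is less than 121.
So some box holds at least ⌈121/15⌉ = 9 balls.

9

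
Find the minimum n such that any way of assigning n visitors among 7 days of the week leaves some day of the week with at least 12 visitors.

With 77 visitors one could put exactly 11 in each of the 7 days of the week, and no day of the week would reach 12.
One more visitor must land in a day of the week that already has 11, giving it 12.
So 7 × 11 + 1 = 78 visitors are required.

78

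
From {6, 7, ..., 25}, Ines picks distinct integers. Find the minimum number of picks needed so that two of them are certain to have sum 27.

13

Two chosen integers sum to 27 exactly when both halves of some pair {x, 27−x} with 6 ≤ x ≤ 27−x ≤ 21 are chosen — 8 such pairs.
The remaining 4 elements (those with no distinct partner in range) can never complete a 27-sum, so the worst case takes all of them and one from each pair: 4 + 8 = 12.
The 13th integer has to be the second member of some pair, so 12 + 1 = 13.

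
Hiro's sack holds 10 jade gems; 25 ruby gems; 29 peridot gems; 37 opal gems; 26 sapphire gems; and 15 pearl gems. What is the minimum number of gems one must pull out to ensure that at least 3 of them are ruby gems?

In the worst case for collecting ruby gems, every non-ruby gem comes out first.
There are 10 + 29 + 37 + 26 + 15 = 117 non-ruby gems altogether.
After those, each further gem must be ruby, so 117 + 3 = 120 draws guarantee 3 ruby gems.

120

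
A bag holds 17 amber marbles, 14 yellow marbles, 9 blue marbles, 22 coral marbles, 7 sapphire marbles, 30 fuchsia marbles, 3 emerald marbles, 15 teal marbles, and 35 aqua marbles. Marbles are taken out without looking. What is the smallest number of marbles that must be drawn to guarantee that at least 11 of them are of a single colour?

An adversary could hand out at most 10 marbles per colour (blue, sapphire, emerald run out sooner): 10 + 10 + 9 + 10 + 7 + 10 + 3 + 10 + 10 = 79 marbles and still no colour has 11.
By the pigeonhole principle, one more marble lands in a colour already at 10, so 80 draws are enough and 79 are not.

80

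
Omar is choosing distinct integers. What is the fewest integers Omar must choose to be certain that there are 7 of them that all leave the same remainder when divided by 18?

Pigeonhole: the 18 residue classes mod 18 are the pigeonholes.
With 108 integers one could put 6 in each residue class and have no class reach 7.
The 109th integer pushes some class to 7, so 18·6 + 1 = 109.

109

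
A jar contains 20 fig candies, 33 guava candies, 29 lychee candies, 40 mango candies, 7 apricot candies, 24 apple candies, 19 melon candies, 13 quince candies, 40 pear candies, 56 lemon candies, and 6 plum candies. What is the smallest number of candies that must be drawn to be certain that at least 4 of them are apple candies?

267

In the worst case for collecting apple candies, every non-apple candy comes out first.
There are 20 + 33 + 29 + 40 + 7 + 19 + 13 + 40 + 56 + 6 = 263 non-apple candies altogether.
After those, each further candy must be apple, so 263 + 4 = 267 draws guarantee 4 apple candies.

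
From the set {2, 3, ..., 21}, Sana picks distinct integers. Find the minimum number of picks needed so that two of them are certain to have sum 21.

12

Two chosen integers sum to 21 exactly when both halves of some pair {x, 21−x} with 2 ≤ x ≤ 21−x ≤ 19 are chosen — 9 such pairs.
The remaining 2 elements (those with no distinct partner in range) can never complete a 21-sum, so the worst case takes all of them and one from each pair: 2 + 9 = 11.
The 12th integer has to be the second member of some pair, so 11 + 1 = 12.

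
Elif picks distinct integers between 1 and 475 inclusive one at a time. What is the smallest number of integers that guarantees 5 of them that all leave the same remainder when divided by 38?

153

The 38 residue classes mod 38 are the pigeonholes.
With 152 integers one could put 4 in each residue class and have no class reach 5.
The 153rd integer pushes some class to 5, so 38·4 + 1 = 153.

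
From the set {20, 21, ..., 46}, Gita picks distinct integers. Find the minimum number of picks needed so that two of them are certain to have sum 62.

Two chosen integers sum to 62 exactly when both halves of some pair {x, 62−x} with 20 ≤ x ≤ 62−x ≤ 42 are chosen — 11 such pairs.
The remaining 5 elements (those with no distinct partner in range) can never complete a 62-sum, so the worst case takes all of them and one from each pair: 5 + 11 = 16.
By the pigeonhole principle, the 17th integer has to be the second member of some pair, so 16 + 1 = 17.

17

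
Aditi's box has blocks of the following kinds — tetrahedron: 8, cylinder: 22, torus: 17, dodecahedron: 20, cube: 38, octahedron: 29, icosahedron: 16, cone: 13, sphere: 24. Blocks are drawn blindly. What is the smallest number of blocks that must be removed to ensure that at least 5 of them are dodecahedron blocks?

In the worst case for collecting dodecahedron blocks, every non-dodecahedron block comes out first.
There are 8 + 22 + 17 + 38 + 29 + 16 + 13 + 24 = 167 non-dodecahedron blocks altogether.
After those, each further block must be dodecahedron, so 167 + 5 = 172 draws guarantee 5 dodecahedron blocks.

172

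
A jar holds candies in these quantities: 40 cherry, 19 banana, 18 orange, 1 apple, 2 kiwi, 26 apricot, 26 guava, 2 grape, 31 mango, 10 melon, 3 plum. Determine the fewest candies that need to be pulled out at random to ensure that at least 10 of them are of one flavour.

72

The 11 flavours are the holes; the candies drawn are the pigeons.
To avoid 10 of any one flavour, the worst case takes at most 9 of each flavour, or every candy of a flavour that has fewer than 9.
That gives 9 + 9 + 9 + 1 + 2 + 9 + 9 + 2 + 9 + 9 + 3 = 71 candies with no flavour reaching 10.
The next candy forces some flavour to 10, so 71 + 1 = 72.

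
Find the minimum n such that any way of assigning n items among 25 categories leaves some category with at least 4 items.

With 75 items one could put exactly 3 in each of the 25 categories, and no category would reach 4.
One more item must land in a category that already has 3, giving it 4.
So 25 × 3 + 1 = 76 items are required.

76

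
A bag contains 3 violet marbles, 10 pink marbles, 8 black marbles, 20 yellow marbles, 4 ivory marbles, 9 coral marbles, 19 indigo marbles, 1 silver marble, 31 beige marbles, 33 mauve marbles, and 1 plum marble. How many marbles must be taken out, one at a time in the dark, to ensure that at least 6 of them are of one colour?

45

Pigeonhole: put each drawn marble into a box by colour. The largest draw with every box below 6 takes min(count, 5) from each colour; colours with fewer than 5 contribute all they have.
Σ min(cᵢ, 5) = 3 + 5 + 5 + 5 + 4 + 5 + 5 + 1 + 5 + 5 + 1 = 44.
Draw number 44 + 1 = 45 must push one box to 6.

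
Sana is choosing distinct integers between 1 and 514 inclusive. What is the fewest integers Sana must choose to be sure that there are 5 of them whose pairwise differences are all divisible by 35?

141

Integers whose pairwise differences are multiples of 35 are exactly those sharing a remainder mod 35. The 35 residue classes mod 35 are the pigeonholes.
With 140 integers one could put 4 in each residue class and have no class reach 5.
The 141st integer pushes some class to 5, so 35·4 + 1 = 141.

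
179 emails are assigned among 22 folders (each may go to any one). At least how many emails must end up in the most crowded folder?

9

The 22 folders are the holes and the 179 emails are the pigeons.
If every folder held at most 8 emails, the total would be at most 22 × 8 = 176, which is less than 179.
So some folder holds at least ⌈179/22⌉ = 9 emails.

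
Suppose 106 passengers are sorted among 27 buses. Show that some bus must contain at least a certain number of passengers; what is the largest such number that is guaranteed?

The 27 buses are the holes and the 106 passengers are the pigeons.
If every bus held at most 3 passengers, the total would be at most 27 × 3 = 81, which is less than 106.
So some bus holds at least ⌈106/27⌉ = 4 passengers.

4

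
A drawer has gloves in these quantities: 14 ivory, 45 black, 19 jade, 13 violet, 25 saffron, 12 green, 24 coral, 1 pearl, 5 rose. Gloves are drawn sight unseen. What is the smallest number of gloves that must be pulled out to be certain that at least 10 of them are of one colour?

An adversary could hand out at most 9 gloves per colour (pearl, rose run out sooner): 9 + 9 + 9 + 9 + 9 + 9 + 9 + 1 + 5 = 69 gloves and still no colour has 10.
Pigeonhole: one more glove lands in a colour already at 9, so 70 draws are enough and 69 are not.

70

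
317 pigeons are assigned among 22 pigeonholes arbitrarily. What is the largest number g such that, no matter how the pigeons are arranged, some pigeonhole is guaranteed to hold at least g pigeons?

15

The 22 pigeonholes are the holes and the 317 pigeons are the pigeons.
If every pigeonhole held at most 14 pigeons, the total would be at most 22 × 14 = 308, which is less than 317.
So some pigeonhole holds at least ⌈317/22⌉ = 15 pigeons.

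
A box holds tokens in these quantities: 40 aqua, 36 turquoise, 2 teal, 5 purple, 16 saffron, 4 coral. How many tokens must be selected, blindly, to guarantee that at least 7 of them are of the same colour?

30

By the pigeonhole principle, put each drawn token into a box by colour. The largest draw with every box below 7 takes min(count, 6) from each colour; colours with fewer than 6 contribute all they have.
Σ min(cᵢ, 6) = 6 + 6 + 2 + 5 + 6 + 4 = 29.
Draw number 29 + 1 = 30 must push one box to 7.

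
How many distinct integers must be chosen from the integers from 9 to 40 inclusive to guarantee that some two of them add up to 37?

Group the elements by complementary pair {x, 37−x}: {9,28}, {10,27}, {11,26}, …, giving 10 two-element pairs and 12 integers whose partner 37−x falls outside [9,40].
Treating each of those 22 groups as a pigeonhole, one can pick one integer per group — 22 integers — with no two summing to 37.
The 23rd integer lands in an occupied pair, forcing a sum of 37.

23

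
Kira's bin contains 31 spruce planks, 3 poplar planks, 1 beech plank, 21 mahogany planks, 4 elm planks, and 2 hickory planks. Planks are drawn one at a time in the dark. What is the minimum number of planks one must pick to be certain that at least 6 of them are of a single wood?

Pigeonhole: the 6 woods are the holes; the planks drawn are the pigeons.
To avoid 6 of any one wood, the worst case takes at most 5 of each wood, or every plank of a wood that has fewer than 5.
That gives 5 + 3 + 1 + 5 + 4 + 2 = 20 planks with no wood reaching 6.
The next plank forces some wood to 6, so 20 + 1 = 21.

21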